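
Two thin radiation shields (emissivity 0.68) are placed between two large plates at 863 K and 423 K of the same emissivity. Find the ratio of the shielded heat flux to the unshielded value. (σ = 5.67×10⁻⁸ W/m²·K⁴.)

ratio ≈ 0.333

With N identical shields there are N+1 = 3 gaps in series, each with the same radiative resistance, so the flux falls to 1/(N+1) of its unshielded value.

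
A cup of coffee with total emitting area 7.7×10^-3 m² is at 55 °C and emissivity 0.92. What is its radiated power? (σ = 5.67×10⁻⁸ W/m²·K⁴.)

55 °C = 328 K.
P = εσAT⁴ = 0.92 × 5.67×10⁻⁸ × 7.70×10^-3 × (328)⁴ = 0.92 × 5.67×10⁻⁸ × 7.70×10^-3 × 1.16×10^10.
P = 4.65 W.

P ≈ 4.65 W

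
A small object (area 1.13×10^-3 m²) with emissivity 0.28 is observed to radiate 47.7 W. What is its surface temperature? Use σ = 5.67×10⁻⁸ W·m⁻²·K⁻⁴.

T ≈ 1280 K

From P = εσAT⁴, T = (P / εσA)^(1/4) = (47.7 / (0.28 × 5.67×10⁻⁸ × 1.13×10^-3))^(1/4).
T = (2.66×10^12)^(1/4) = 1280 K.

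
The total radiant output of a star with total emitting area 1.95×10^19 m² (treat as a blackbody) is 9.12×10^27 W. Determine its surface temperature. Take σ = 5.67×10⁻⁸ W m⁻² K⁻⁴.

T ≈ 9530 K

From P = σAT⁴, T = (P / σA)^(1/4) = (9.12×10^27 / (5.67×10⁻⁸ × 1.95×10^19))^(1/4).
T = (8.25×10^15)^(1/4) = 9530 K.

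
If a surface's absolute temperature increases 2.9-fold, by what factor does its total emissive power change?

factor ≈ 70.7

P ∝ T⁴, so the power scales as (2.9)⁴ = 70.7.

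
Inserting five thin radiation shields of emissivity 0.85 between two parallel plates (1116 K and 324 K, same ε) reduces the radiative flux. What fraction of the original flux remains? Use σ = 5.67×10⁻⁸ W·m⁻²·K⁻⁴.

With N identical shields there are N+1 = 6 gaps in series, each with the same radiative resistance, so the flux falls to 1/(N+1) of its unshielded value.

ratio ≈ 0.167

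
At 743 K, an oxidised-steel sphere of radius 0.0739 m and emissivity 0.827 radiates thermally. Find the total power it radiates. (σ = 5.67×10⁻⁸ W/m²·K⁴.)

P ≈ 981 W

A = 4πr² = 4π × (0.0739)² = 0.0686 m².
Stefan–Boltzmann: P = εσAT⁴ = 0.827 × 5.67×10⁻⁸ × 0.0686 × (743)⁴ = 0.827 × 5.67×10⁻⁸ × 0.0686 × 3.05×10^11.
P = 981 W.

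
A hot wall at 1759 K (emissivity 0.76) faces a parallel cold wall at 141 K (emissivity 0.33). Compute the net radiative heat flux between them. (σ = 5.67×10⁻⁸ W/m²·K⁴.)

For two large parallel gray plates, q = σ(T₁⁴ − T₂⁴) / (1/ε₁ + 1/ε₂ − 1).
1/ε₁ + 1/ε₂ − 1 = 1/0.76 + 1/0.33 − 1 = 3.346.
T₁⁴ − T₂⁴ = 9.57×10^12 − 3.95×10^8 = 9.57×10^12 K⁴.
q = 5.67×10⁻⁸ × 9.57×10^12 / 3.346 = 1.62×10^5 W/m².

q ≈ 1.62×10^5 W/m²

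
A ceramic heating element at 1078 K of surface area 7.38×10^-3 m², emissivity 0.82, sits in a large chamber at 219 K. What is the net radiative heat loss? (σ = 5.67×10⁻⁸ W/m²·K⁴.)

Q ≈ 463 W

Q = εσA(T⁴ − T_s⁴). T⁴ − T_s⁴ = (1078)⁴ − (219)⁴ = 1.35×10^12 − 2.30×10^9 = 1.35×10^12 K⁴.
Q = 0.82 × 5.67×10⁻⁸ × 7.38×10^-3 × 1.35×10^12 = 463 W.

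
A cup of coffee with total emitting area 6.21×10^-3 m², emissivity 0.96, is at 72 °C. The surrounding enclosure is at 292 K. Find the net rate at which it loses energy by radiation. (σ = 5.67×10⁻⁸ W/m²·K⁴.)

Convert: 72 °C = 345 K.
Q = εσA(T⁴ − T_s⁴). T⁴ − T_s⁴ = (345)⁴ − (292)⁴ = 1.42×10^10 − 7.27×10^9 = 6.90×10^9 K⁴.
Q = 0.96 × 5.67×10⁻⁸ × 6.21×10^-3 × 6.90×10^9 = 2.33 W.

Q ≈ 2.33 W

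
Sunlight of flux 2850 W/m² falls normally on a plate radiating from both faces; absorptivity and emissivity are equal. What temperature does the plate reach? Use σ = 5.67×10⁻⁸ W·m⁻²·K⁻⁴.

T ≈ 398 K

Absorbed flux αS = emitted flux 2εσT⁴ per unit area; with α = ε this gives T = (S/2σ)^(1/4).
T = (2850 / (2 × 5.67×10⁻⁸))^(1/4) = (2.51×10^10)^(1/4).
T = 398 K.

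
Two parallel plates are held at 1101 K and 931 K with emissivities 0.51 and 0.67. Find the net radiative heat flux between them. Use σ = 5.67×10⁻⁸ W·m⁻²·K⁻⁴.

For two large parallel gray plates, q = σ(T₁⁴ − T₂⁴) / (1/ε₁ + 1/ε₂ − 1).
1/ε₁ + 1/ε₂ − 1 = 1/0.51 + 1/0.67 − 1 = 2.453.
T₁⁴ − T₂⁴ = 1.47×10^12 − 7.51×10^11 = 7.18×10^11 K⁴.
q = 5.67×10⁻⁸ × 7.18×10^11 / 2.453 = 16600 W/m².

q ≈ 16600 W/m²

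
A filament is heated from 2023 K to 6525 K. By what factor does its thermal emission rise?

P ∝ T⁴, so the ratio is (6525/2023)⁴ = (3.225)⁴ = 108.

ratio ≈ 108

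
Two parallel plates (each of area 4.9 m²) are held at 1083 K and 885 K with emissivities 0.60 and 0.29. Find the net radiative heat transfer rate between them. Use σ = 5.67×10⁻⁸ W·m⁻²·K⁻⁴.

Q ≈ 51500 W

For two large parallel gray plates, q = σ(T₁⁴ − T₂⁴) / (1/ε₁ + 1/ε₂ − 1).
1/ε₁ + 1/ε₂ − 1 = 1/0.60 + 1/0.29 − 1 = 4.115.
T₁⁴ − T₂⁴ = 1.38×10^12 − 6.13×10^11 = 7.62×10^11 K⁴.
q = 5.67×10⁻⁸ × 7.62×10^11 / 4.115 = 10500 W/m².
Q = q·A = 10500 × 4.9 = 51500 W.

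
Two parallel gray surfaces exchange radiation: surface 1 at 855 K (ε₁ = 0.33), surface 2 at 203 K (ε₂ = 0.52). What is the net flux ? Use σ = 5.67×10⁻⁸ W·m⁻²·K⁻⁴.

For two large parallel gray plates, q = σ(T₁⁴ − T₂⁴) / (1/ε₁ + 1/ε₂ − 1).
1/ε₁ + 1/ε₂ − 1 = 1/0.33 + 1/0.52 − 1 = 3.953.
T₁⁴ − T₂⁴ = 5.34×10^11 − 1.70×10^9 = 5.33×10^11 K⁴.
q = 5.67×10⁻⁸ × 5.33×10^11 / 3.953 = 7640 W/m².

q ≈ 7640 W/m²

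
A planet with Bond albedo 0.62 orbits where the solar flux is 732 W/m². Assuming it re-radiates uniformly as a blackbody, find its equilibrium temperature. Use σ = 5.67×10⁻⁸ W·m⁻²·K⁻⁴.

Power absorbed = (1−a)S·πR²; power emitted = 4πR²σT⁴. Equating and cancelling πR²:
T = ((1−a)S / 4σ)^(1/4) = (278 / (4 × 5.67×10⁻⁸))^(1/4) = (1.23×10^9)^(1/4).
T = 187 K.

T ≈ 187 K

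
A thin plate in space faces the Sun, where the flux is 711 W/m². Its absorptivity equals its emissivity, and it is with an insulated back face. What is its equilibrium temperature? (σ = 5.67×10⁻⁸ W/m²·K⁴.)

T ≈ 335 K

Absorbed flux αS = emitted flux εσT⁴ (one radiating face); with α = ε, T = (S/σ)^(1/4).
T = (711 / 5.67×10⁻⁸)^(1/4) = (1.25×10^10)^(1/4).
T = 335 K.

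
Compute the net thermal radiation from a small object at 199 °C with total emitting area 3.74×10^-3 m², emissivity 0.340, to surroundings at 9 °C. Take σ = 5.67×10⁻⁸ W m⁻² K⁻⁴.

Q ≈ 3.12 W

Convert: 199 °C = 472 K; 9 °C = 282 K.
Q = εσA(T⁴ − T_s⁴). T⁴ − T_s⁴ = (472)⁴ − (282)⁴ = 4.96×10^10 − 6.32×10^9 = 4.33×10^10 K⁴.
Q = 0.340 × 5.67×10⁻⁸ × 3.74×10^-3 × 4.33×10^10 = 3.12 W.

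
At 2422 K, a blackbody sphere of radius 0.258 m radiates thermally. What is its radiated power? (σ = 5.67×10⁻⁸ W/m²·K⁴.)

A = 4πr² = 4π × (0.258)² = 0.836 m².
P = σAT⁴ = 5.67×10⁻⁸ × 0.836 × (2422)⁴ = 5.67×10⁻⁸ × 0.836 × 3.44×10^13.
P = 1.63×10^6 W.

P ≈ 1.63×10^6 W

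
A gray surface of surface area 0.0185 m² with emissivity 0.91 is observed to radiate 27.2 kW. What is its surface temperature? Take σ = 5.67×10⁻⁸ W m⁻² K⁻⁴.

From P = εσAT⁴, T = (P / εσA)^(1/4) = (27200 / (0.91 × 5.67×10⁻⁸ × 0.0185))^(1/4).
T = (2.85×10^13)^(1/4) = 2310 K.

T ≈ 2310 K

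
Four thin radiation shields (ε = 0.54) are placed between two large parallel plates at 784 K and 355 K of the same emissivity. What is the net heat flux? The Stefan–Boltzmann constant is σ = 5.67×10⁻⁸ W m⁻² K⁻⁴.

q ≈ 1520 W/m²

Each of the 5 gaps contributes resistance (2/ε − 1) = 2/0.54 − 1 = 2.704; total = 13.52.
q = σ(T₁⁴ − T₂⁴) / 13.52 = 5.67×10⁻⁸ × 3.62×10^11 / 13.52 = 1520 W/m².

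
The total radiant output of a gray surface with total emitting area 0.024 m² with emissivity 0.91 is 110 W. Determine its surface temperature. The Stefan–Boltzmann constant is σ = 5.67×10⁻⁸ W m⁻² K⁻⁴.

T ≈ 546 K

From P = εσAT⁴, T = (P / εσA)^(1/4) = (110 / (0.91 × 5.67×10⁻⁸ × 0.0240))^(1/4).
T = (8.88×10^10)^(1/4) = 546 K.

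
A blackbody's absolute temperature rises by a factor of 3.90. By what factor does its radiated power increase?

factor ≈ 231

P ∝ T⁴, so the power scales as (3.90)⁴ = 231.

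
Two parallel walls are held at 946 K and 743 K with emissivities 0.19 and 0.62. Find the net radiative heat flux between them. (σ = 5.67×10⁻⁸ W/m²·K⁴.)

For two large parallel gray plates, q = σ(T₁⁴ − T₂⁴) / (1/ε₁ + 1/ε₂ − 1).
1/ε₁ + 1/ε₂ − 1 = 1/0.19 + 1/0.62 − 1 = 5.876.
T₁⁴ − T₂⁴ = 8.01×10^11 − 3.05×10^11 = 4.96×10^11 K⁴.
q = 5.67×10⁻⁸ × 4.96×10^11 / 5.876 = 4790 W/m².

q ≈ 4790 W/m²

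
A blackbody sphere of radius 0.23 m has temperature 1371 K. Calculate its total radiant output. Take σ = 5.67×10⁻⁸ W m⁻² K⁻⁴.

P ≈ 1.33×10^5 W

A = 4πr² = 4π × (0.23)² = 0.665 m².
P = σAT⁴ = 5.67×10⁻⁸ × 0.665 × (1371)⁴ = 5.67×10⁻⁸ × 0.665 × 3.53×10^12.
P = 1.33×10^5 W.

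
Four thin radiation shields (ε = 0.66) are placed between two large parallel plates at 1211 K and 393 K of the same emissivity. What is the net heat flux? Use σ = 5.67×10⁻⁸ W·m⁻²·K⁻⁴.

q ≈ 11900 W/m²

Each of the 5 gaps contributes resistance (2/ε − 1) = 2/0.66 − 1 = 2.030; total = 10.15.
q = σ(T₁⁴ − T₂⁴) / 10.15 = 5.67×10⁻⁸ × 2.13×10^12 / 10.15 = 11900 W/m².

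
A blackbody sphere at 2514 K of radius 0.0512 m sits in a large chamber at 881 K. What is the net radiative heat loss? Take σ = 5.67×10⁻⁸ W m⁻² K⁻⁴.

A = 4πr² = 4π × (0.0512)² = 0.0329 m².
Q = σA(T⁴ − T_s⁴). T⁴ − T_s⁴ = (2514)⁴ − (881)⁴ = 3.99×10^13 − 6.02×10^11 = 3.93×10^13 K⁴.
Q = 5.67×10⁻⁸ × 0.0329 × 3.93×10^13 = 73500 W.

Q ≈ 73500 W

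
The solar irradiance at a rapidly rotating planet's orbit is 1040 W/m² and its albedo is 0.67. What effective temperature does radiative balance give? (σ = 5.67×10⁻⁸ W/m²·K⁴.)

T ≈ 197 K

Power absorbed = (1−a)S·πR²; power emitted = 4πR²σT⁴. Equating and cancelling πR²:
T = ((1−a)S / 4σ)^(1/4) = (343 / (4 × 5.67×10⁻⁸))^(1/4) = (1.51×10^9)^(1/4).
T = 197 K.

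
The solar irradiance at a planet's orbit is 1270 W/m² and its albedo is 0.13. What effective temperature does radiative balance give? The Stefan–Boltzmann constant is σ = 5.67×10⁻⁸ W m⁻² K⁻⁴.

Power absorbed = (1−a)S·πR²; power emitted = 4πR²σT⁴. Equating and cancelling πR²:
T = ((1−a)S / 4σ)^(1/4) = (1100 / (4 × 5.67×10⁻⁸))^(1/4) = (4.87×10^9)^(1/4).
T = 264 K.

T ≈ 264 K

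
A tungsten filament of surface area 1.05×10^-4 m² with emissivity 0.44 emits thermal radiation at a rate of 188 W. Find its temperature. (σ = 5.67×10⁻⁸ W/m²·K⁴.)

From P = εσAT⁴, T = (P / εσA)^(1/4) = (188 / (0.44 × 5.67×10⁻⁸ × 1.05×10^-4))^(1/4).
T = (7.18×10^13)^(1/4) = 2910 K.

T ≈ 2910 K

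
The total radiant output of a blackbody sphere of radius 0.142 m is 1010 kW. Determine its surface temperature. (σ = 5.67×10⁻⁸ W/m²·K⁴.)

A = 4πr² = 4π × (0.142)² = 0.253 m².
From P = σAT⁴, T = (P / σA)^(1/4) = (1.01×10^6 / (5.67×10⁻⁸ × 0.253))^(1/4).
T = (7.03×10^13)^(1/4) = 2900 K.

T ≈ 2900 K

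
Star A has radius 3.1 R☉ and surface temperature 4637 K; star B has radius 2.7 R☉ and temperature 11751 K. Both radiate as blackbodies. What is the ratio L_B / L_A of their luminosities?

L_B/L_A ≈ 31.3

L = 4πR²σT⁴ ∝ R²T⁴, so L_B/L_A = (2.7/3.1)² × (11751/4637)⁴ = 0.759 × 41.2 = 31.3.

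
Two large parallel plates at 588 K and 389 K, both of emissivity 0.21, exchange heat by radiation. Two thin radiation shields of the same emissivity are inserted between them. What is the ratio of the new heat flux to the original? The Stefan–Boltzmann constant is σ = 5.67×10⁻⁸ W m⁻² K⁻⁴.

ratio ≈ 0.333

With N identical shields there are N+1 = 3 gaps in series, each with the same radiative resistance, so the flux falls to 1/(N+1) of its unshielded value.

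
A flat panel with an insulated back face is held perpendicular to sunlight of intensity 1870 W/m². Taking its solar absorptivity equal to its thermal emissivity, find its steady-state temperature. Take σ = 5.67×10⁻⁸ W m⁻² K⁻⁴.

Absorbed flux αS = emitted flux εσT⁴ (one radiating face); with α = ε, T = (S/σ)^(1/4).
T = (1870 / 5.67×10⁻⁸)^(1/4) = (3.30×10^10)^(1/4).
T = 426 K.

T ≈ 426 K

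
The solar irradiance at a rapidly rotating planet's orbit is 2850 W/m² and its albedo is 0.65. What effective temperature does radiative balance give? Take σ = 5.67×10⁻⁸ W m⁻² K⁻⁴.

T ≈ 258 K

Power absorbed = (1−a)S·πR²; power emitted = 4πR²σT⁴. Equating and cancelling πR²:
T = ((1−a)S / 4σ)^(1/4) = (997 / (4 × 5.67×10⁻⁸))^(1/4) = (4.40×10^9)^(1/4).
T = 258 K.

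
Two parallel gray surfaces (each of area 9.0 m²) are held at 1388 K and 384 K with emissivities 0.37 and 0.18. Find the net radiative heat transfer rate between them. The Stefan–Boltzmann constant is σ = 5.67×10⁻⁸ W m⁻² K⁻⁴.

For two large parallel gray plates, q = σ(T₁⁴ − T₂⁴) / (1/ε₁ + 1/ε₂ − 1).
1/ε₁ + 1/ε₂ − 1 = 1/0.37 + 1/0.18 − 1 = 7.258.
T₁⁴ − T₂⁴ = 3.71×10^12 − 2.17×10^10 = 3.69×10^12 K⁴.
q = 5.67×10⁻⁸ × 3.69×10^12 / 7.258 = 28800 W/m².
Q = q·A = 28800 × 9.0 = 2.59×10^5 W.

Q ≈ 2.59×10^5 W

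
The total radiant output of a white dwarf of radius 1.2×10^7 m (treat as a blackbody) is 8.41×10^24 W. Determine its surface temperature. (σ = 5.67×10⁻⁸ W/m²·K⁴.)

T ≈ 16900 K

A = 4πr² = 4π × (1.2×10^7)² = 1.81×10^15 m².
From P = σAT⁴, T = (P / σA)^(1/4) = (8.41×10^24 / (5.67×10⁻⁸ × 1.81×10^15))^(1/4).
T = (8.20×10^16)^(1/4) = 16900 K.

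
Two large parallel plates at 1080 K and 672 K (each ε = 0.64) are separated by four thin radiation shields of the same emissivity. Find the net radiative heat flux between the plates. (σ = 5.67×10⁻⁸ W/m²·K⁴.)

q ≈ 6170 W/m²

Each of the 5 gaps contributes resistance (2/ε − 1) = 2/0.64 − 1 = 2.125; total = 10.62.
q = σ(T₁⁴ − T₂⁴) / 10.62 = 5.67×10⁻⁸ × 1.16×10^12 / 10.62 = 6170 W/m².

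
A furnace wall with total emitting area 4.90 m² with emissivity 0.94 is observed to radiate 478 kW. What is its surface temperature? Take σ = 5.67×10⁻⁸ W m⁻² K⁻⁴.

T ≈ 1160 K

From P = εσAT⁴, T = (P / εσA)^(1/4) = (4.78×10^5 / (0.94 × 5.67×10⁻⁸ × 4.90))^(1/4).
T = (1.83×10^12)^(1/4) = 1160 K.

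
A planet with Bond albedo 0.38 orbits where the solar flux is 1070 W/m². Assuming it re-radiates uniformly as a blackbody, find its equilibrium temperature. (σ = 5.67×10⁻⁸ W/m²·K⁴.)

Power absorbed = (1−a)S·πR²; power emitted = 4πR²σT⁴. Equating and cancelling πR²:
T = ((1−a)S / 4σ)^(1/4) = (663 / (4 × 5.67×10⁻⁸))^(1/4) = (2.93×10^9)^(1/4).
T = 233 K.

T ≈ 233 K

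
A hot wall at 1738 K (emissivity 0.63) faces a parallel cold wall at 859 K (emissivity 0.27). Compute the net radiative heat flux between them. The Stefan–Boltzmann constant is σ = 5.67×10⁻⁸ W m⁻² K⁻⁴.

q ≈ 1.13×10^5 W/m²

For two large parallel gray plates, q = σ(T₁⁴ − T₂⁴) / (1/ε₁ + 1/ε₂ − 1).
1/ε₁ + 1/ε₂ − 1 = 1/0.63 + 1/0.27 − 1 = 4.291.
T₁⁴ − T₂⁴ = 9.12×10^12 − 5.44×10^11 = 8.58×10^12 K⁴.
q = 5.67×10⁻⁸ × 8.58×10^12 / 4.291 = 1.13×10^5 W/m².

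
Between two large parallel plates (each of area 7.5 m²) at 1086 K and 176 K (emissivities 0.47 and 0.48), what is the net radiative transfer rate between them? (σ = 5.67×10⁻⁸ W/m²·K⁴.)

For two large parallel gray plates, q = σ(T₁⁴ − T₂⁴) / (1/ε₁ + 1/ε₂ − 1).
1/ε₁ + 1/ε₂ − 1 = 1/0.47 + 1/0.48 − 1 = 3.211.
T₁⁴ − T₂⁴ = 1.39×10^12 − 9.60×10^8 = 1.39×10^12 K⁴.
q = 5.67×10⁻⁸ × 1.39×10^12 / 3.211 = 24500 W/m².
Q = q·A = 24500 × 7.5 = 1.84×10^5 W.

Q ≈ 1.84×10^5 W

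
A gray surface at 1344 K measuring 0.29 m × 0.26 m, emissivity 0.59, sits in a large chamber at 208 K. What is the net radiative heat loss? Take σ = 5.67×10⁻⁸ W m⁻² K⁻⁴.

A = 0.29 × 0.26 = 0.0754 m².
Q = εσA(T⁴ − T_s⁴). T⁴ − T_s⁴ = (1344)⁴ − (208)⁴ = 3.26×10^12 − 1.87×10^9 = 3.26×10^12 K⁴.
Q = 0.59 × 5.67×10⁻⁸ × 0.0754 × 3.26×10^12 = 8230 W.

Q ≈ 8230 W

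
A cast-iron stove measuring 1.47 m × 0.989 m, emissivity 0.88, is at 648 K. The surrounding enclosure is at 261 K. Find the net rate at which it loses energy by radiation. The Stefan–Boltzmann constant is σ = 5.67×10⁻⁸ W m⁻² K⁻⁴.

A = 1.47 × 0.989 = 1.45 m².
Q = εσA(T⁴ − T_s⁴). T⁴ − T_s⁴ = (648)⁴ − (261)⁴ = 1.76×10^11 − 4.64×10^9 = 1.72×10^11 K⁴.
Q = 0.88 × 5.67×10⁻⁸ × 1.45 × 1.72×10^11 = 12500 W.

Q ≈ 12500 W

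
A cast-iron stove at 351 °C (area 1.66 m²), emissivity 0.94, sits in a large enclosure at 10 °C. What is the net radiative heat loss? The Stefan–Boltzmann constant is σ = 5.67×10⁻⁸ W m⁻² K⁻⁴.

Convert: 351 °C = 624 K; 10 °C = 283 K.
Q = εσA(T⁴ − T_s⁴). T⁴ − T_s⁴ = (624)⁴ − (283)⁴ = 1.52×10^11 − 6.41×10^9 = 1.45×10^11 K⁴.
Q = 0.94 × 5.67×10⁻⁸ × 1.66 × 1.45×10^11 = 12800 W.

Q ≈ 12800 W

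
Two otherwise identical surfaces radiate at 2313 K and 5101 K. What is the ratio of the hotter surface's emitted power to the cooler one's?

ratio ≈ 23.7

P ∝ T⁴, so the ratio is (5101/2313)⁴ = (2.205)⁴ = 23.7.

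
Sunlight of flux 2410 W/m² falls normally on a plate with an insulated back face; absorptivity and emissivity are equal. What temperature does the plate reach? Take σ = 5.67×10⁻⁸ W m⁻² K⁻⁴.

Absorbed flux αS = emitted flux εσT⁴ (one radiating face); with α = ε, T = (S/σ)^(1/4).
T = (2410 / 5.67×10⁻⁸)^(1/4) = (4.25×10^10)^(1/4).
T = 454 K.

T ≈ 454 K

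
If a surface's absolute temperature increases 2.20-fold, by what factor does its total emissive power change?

P ∝ T⁴, so the power scales as (2.20)⁴ = 23.4.

factor ≈ 23.4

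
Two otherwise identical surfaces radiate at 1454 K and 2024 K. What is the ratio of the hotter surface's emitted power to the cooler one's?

ratio ≈ 3.75

P ∝ T⁴, so the ratio is (2024/1454)⁴ = (1.392)⁴ = 3.75.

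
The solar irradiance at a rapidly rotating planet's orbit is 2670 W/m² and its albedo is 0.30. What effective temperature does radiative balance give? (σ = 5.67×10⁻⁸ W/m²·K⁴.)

T ≈ 301 K

Power absorbed = (1−a)S·πR²; power emitted = 4πR²σT⁴. Equating and cancelling πR²:
T = ((1−a)S / 4σ)^(1/4) = (1870 / (4 × 5.67×10⁻⁸))^(1/4) = (8.24×10^9)^(1/4).
T = 301 K.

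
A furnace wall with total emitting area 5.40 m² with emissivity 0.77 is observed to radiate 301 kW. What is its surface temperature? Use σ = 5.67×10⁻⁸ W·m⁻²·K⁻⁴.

T ≈ 1060 K

From P = εσAT⁴, T = (P / εσA)^(1/4) = (3.01×10^5 / (0.77 × 5.67×10⁻⁸ × 5.40))^(1/4).
T = (1.28×10^12)^(1/4) = 1060 K.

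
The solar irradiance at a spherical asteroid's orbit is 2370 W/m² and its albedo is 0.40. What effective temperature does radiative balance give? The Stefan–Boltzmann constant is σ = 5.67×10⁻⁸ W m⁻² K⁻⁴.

Power absorbed = (1−a)S·πR²; power emitted = 4πR²σT⁴. Equating and cancelling πR²:
T = ((1−a)S / 4σ)^(1/4) = (1420 / (4 × 5.67×10⁻⁸))^(1/4) = (6.27×10^9)^(1/4).
T = 281 K.

T ≈ 281 K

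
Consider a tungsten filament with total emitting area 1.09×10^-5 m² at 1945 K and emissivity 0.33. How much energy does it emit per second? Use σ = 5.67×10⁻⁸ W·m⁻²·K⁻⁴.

Stefan–Boltzmann: P = εσAT⁴ = 0.33 × 5.67×10⁻⁸ × 1.09×10^-5 × (1945)⁴ = 0.33 × 5.67×10⁻⁸ × 1.09×10^-5 × 1.43×10^13.
P = 2.92 W.

P ≈ 2.92 W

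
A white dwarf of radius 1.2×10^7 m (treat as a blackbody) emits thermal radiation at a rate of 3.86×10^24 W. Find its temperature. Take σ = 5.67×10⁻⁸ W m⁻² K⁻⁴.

A = 4πr² = 4π × (1.2×10^7)² = 1.81×10^15 m².
From P = σAT⁴, T = (P / σA)^(1/4) = (3.86×10^24 / (5.67×10⁻⁸ × 1.81×10^15))^(1/4).
T = (3.76×10^16)^(1/4) = 13900 K.

T ≈ 13900 K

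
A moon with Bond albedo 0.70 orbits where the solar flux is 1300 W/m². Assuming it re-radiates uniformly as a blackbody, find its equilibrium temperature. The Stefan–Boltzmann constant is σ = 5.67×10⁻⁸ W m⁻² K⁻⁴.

T ≈ 204 K

Power absorbed = (1−a)S·πR²; power emitted = 4πR²σT⁴. Equating and cancelling πR²:
T = ((1−a)S / 4σ)^(1/4) = (390 / (4 × 5.67×10⁻⁸))^(1/4) = (1.72×10^9)^(1/4).
T = 204 K.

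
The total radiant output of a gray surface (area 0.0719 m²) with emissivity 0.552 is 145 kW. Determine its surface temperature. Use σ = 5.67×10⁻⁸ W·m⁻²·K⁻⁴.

From P = εσAT⁴, T = (P / εσA)^(1/4) = (1.45×10^5 / (0.552 × 5.67×10⁻⁸ × 0.0719))^(1/4).
T = (6.44×10^13)^(1/4) = 2830 K.

T ≈ 2830 K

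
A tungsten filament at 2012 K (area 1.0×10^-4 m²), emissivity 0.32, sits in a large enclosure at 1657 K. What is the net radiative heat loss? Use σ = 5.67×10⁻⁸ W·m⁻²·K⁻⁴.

Q ≈ 16.1 W

Q = εσA(T⁴ − T_s⁴). T⁴ − T_s⁴ = (2012)⁴ − (1657)⁴ = 1.64×10^13 − 7.54×10^12 = 8.85×10^12 K⁴.
Q = 0.32 × 5.67×10⁻⁸ × 1.00×10^-4 × 8.85×10^12 = 16.1 W.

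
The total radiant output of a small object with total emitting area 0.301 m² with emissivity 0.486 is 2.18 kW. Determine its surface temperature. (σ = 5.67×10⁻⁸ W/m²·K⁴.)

T ≈ 716 K

From P = εσAT⁴, T = (P / εσA)^(1/4) = (2180 / (0.486 × 5.67×10⁻⁸ × 0.301))^(1/4).
T = (2.63×10^11)^(1/4) = 716 K.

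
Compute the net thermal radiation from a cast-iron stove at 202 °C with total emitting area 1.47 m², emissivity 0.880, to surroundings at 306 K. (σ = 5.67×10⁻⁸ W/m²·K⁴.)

Q ≈ 3090 W

Convert: 202 °C = 475 K.
Q = εσA(T⁴ − T_s⁴). T⁴ − T_s⁴ = (475)⁴ − (306)⁴ = 5.09×10^10 − 8.77×10^9 = 4.21×10^10 K⁴.
Q = 0.880 × 5.67×10⁻⁸ × 1.47 × 4.21×10^10 = 3090 W.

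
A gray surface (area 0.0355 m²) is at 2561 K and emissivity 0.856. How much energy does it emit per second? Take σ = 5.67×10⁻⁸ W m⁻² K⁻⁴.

Stefan–Boltzmann: P = εσAT⁴ = 0.856 × 5.67×10⁻⁸ × 0.0355 × (2561)⁴ = 0.856 × 5.67×10⁻⁸ × 0.0355 × 4.30×10^13.
P = 74100 W.

P ≈ 74100 W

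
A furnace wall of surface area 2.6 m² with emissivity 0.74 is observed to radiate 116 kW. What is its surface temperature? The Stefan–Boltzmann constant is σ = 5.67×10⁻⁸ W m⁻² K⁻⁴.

T ≈ 1020 K

From P = εσAT⁴, T = (P / εσA)^(1/4) = (1.16×10^5 / (0.74 × 5.67×10⁻⁸ × 2.60))^(1/4).
T = (1.06×10^12)^(1/4) = 1020 K.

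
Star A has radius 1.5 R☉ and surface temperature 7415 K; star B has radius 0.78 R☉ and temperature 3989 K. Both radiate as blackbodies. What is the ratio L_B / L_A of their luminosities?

L_B/L_A ≈ 0.0226

L = 4πR²σT⁴ ∝ R²T⁴, so L_B/L_A = (0.78/1.5)² × (3989/7415)⁴ = 0.270 × 0.0838 = 0.0226.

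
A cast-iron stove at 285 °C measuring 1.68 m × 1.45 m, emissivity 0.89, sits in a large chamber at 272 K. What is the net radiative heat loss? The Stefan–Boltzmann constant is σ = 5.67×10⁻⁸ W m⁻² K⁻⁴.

Q ≈ 11200 W

A = 1.68 × 1.45 = 2.44 m².
Convert: 285 °C = 558 K.
Q = εσA(T⁴ − T_s⁴). T⁴ − T_s⁴ = (558)⁴ − (272)⁴ = 9.69×10^10 − 5.47×10^9 = 9.15×10^10 K⁴.
Q = 0.89 × 5.67×10⁻⁸ × 2.44 × 9.15×10^10 = 11200 W.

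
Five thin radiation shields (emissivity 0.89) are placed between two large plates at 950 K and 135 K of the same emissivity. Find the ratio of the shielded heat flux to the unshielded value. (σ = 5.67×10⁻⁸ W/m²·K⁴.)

With N identical shields there are N+1 = 6 gaps in series, each with the same radiative resistance, so the flux falls to 1/(N+1) of its unshielded value.

ratio ≈ 0.167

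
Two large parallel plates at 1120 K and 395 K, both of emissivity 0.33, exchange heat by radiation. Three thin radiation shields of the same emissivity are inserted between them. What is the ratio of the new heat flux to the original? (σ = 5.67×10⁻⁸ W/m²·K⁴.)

With N identical shields there are N+1 = 4 gaps in series, each with the same radiative resistance, so the flux falls to 1/(N+1) of its unshielded value.

ratio ≈ 0.250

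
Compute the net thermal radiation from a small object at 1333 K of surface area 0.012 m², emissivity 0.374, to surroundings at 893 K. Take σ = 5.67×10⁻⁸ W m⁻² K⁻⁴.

Q ≈ 642 W

Q = εσA(T⁴ − T_s⁴). T⁴ − T_s⁴ = (1333)⁴ − (893)⁴ = 3.16×10^12 − 6.36×10^11 = 2.52×10^12 K⁴.
Q = 0.374 × 5.67×10⁻⁸ × 0.0120 × 2.52×10^12 = 642 W.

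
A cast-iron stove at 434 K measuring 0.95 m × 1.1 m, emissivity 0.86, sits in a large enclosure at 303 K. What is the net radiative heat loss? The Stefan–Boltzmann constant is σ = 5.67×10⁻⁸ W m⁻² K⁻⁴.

A = 0.95 × 1.1 = 1.04 m².
Q = εσA(T⁴ − T_s⁴). T⁴ − T_s⁴ = (434)⁴ − (303)⁴ = 3.55×10^10 − 8.43×10^9 = 2.70×10^10 K⁴.
Q = 0.86 × 5.67×10⁻⁸ × 1.04 × 2.70×10^10 = 1380 W.

Q ≈ 1380 W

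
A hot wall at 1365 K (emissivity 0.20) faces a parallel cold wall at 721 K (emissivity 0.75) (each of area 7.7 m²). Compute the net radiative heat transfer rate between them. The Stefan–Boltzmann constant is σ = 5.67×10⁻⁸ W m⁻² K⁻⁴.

For two large parallel gray plates, q = σ(T₁⁴ − T₂⁴) / (1/ε₁ + 1/ε₂ − 1).
1/ε₁ + 1/ε₂ − 1 = 1/0.20 + 1/0.75 − 1 = 5.333.
T₁⁴ − T₂⁴ = 3.47×10^12 − 2.70×10^11 = 3.20×10^12 K⁴.
q = 5.67×10⁻⁸ × 3.20×10^12 / 5.333 = 34000 W/m².
Q = q·A = 34000 × 7.7 = 2.62×10^5 W.

Q ≈ 2.62×10^5 W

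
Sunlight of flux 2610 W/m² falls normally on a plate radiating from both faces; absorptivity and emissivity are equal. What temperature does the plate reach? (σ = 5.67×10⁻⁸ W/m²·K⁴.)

T ≈ 389 K

Absorbed flux αS = emitted flux 2εσT⁴ per unit area; with α = ε this gives T = (S/2σ)^(1/4).
T = (2610 / (2 × 5.67×10⁻⁸))^(1/4) = (2.30×10^10)^(1/4).
T = 389 K.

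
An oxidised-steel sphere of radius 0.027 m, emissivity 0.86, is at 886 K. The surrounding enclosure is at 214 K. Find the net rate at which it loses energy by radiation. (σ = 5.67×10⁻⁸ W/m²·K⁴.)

Q ≈ 274 W

A = 4πr² = 4π × (0.027)² = 9.16×10^-3 m².
Q = εσA(T⁴ − T_s⁴). T⁴ − T_s⁴ = (886)⁴ − (214)⁴ = 6.16×10^11 − 2.10×10^9 = 6.14×10^11 K⁴.
Q = 0.86 × 5.67×10⁻⁸ × 9.16×10^-3 × 6.14×10^11 = 274 W.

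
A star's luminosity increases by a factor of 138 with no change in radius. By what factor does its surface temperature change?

factor ≈ 3.43

P ∝ T⁴ ⇒ T ∝ P^(1/4), so T scales by (138)^(1/4) = 3.43.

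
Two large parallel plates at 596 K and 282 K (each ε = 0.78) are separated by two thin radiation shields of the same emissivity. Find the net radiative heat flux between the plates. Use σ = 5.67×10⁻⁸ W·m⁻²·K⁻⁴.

q ≈ 1450 W/m²

Each of the 3 gaps contributes resistance (2/ε − 1) = 2/0.78 − 1 = 1.564; total = 4.692.
q = σ(T₁⁴ − T₂⁴) / 4.692 = 5.67×10⁻⁸ × 1.20×10^11 / 4.692 = 1450 W/m².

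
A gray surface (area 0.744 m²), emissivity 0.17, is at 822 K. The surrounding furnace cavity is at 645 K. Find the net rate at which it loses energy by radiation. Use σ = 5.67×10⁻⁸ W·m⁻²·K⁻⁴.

Q ≈ 2030 W

Q = εσA(T⁴ − T_s⁴). T⁴ − T_s⁴ = (822)⁴ − (645)⁴ = 4.57×10^11 − 1.73×10^11 = 2.83×10^11 K⁴.
Q = 0.17 × 5.67×10⁻⁸ × 0.744 × 2.83×10^11 = 2030 W.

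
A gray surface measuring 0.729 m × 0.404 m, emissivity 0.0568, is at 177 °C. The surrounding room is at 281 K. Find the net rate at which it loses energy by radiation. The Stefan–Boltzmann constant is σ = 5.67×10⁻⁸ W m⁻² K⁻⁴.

A = 0.729 × 0.404 = 0.295 m².
Convert: 177 °C = 450 K.
Q = εσA(T⁴ − T_s⁴). T⁴ − T_s⁴ = (450)⁴ − (281)⁴ = 4.10×10^10 − 6.23×10^9 = 3.48×10^10 K⁴.
Q = 0.0568 × 5.67×10⁻⁸ × 0.295 × 3.48×10^10 = 33.0 W.

Q ≈ 33.0 W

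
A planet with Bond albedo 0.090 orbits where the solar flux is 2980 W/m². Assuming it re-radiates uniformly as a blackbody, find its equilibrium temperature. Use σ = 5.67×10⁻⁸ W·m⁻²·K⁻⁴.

T ≈ 331 K

Power absorbed = (1−a)S·πR²; power emitted = 4πR²σT⁴. Equating and cancelling πR²:
T = ((1−a)S / 4σ)^(1/4) = (2710 / (4 × 5.67×10⁻⁸))^(1/4) = (1.20×10^10)^(1/4).
T = 331 K.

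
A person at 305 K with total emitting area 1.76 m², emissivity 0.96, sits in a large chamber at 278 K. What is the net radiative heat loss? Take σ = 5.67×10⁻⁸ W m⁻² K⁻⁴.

Q ≈ 257 W

Q = εσA(T⁴ − T_s⁴). T⁴ − T_s⁴ = (305)⁴ − (278)⁴ = 8.65×10^9 − 5.97×10^9 = 2.68×10^9 K⁴.
Q = 0.96 × 5.67×10⁻⁸ × 1.76 × 2.68×10^9 = 257 W.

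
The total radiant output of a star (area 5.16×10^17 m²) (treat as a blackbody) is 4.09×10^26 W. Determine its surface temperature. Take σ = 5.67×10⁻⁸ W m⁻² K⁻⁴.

T ≈ 10900 K

From P = σAT⁴, T = (P / σA)^(1/4) = (4.09×10^26 / (5.67×10⁻⁸ × 5.16×10^17))^(1/4).
T = (1.40×10^16)^(1/4) = 10900 K.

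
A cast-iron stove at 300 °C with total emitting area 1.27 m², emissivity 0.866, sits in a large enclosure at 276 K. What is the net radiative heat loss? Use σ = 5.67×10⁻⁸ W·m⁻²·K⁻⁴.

Convert: 300 °C = 573 K.
Q = εσA(T⁴ − T_s⁴). T⁴ − T_s⁴ = (573)⁴ − (276)⁴ = 1.08×10^11 − 5.80×10^9 = 1.02×10^11 K⁴.
Q = 0.866 × 5.67×10⁻⁸ × 1.27 × 1.02×10^11 = 6360 W.

Q ≈ 6360 W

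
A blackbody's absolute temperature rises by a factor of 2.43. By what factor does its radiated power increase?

P ∝ T⁴, so the power scales as (2.43)⁴ = 34.9.

factor ≈ 34.9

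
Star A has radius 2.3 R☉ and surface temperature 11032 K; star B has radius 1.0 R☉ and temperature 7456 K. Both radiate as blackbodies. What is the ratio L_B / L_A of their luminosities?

L_B/L_A ≈ 0.0394

L = 4πR²σT⁴ ∝ R²T⁴, so L_B/L_A = (1.0/2.3)² × (7456/11032)⁴ = 0.189 × 0.209 = 0.0394.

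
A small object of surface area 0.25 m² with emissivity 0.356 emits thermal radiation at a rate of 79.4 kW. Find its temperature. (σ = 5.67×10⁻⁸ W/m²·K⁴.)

From P = εσAT⁴, T = (P / εσA)^(1/4) = (79400 / (0.356 × 5.67×10⁻⁸ × 0.250))^(1/4).
T = (1.57×10^13)^(1/4) = 1990 K.

T ≈ 1990 K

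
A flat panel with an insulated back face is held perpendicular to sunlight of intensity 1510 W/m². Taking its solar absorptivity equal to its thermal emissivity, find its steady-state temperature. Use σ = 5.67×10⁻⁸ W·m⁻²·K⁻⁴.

Absorbed flux αS = emitted flux εσT⁴ (one radiating face); with α = ε, T = (S/σ)^(1/4).
T = (1510 / 5.67×10⁻⁸)^(1/4) = (2.66×10^10)^(1/4).
T = 404 K.

T ≈ 404 K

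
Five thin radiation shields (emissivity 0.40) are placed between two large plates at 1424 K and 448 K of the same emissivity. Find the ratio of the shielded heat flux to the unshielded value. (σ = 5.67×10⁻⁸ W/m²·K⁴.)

With N identical shields there are N+1 = 6 gaps in series, each with the same radiative resistance, so the flux falls to 1/(N+1) of its unshielded value.

ratio ≈ 0.167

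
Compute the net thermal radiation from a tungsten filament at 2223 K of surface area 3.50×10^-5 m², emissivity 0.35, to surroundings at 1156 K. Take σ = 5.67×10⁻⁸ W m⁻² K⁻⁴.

Q ≈ 15.7 W

Q = εσA(T⁴ − T_s⁴). T⁴ − T_s⁴ = (2223)⁴ − (1156)⁴ = 2.44×10^13 − 1.79×10^12 = 2.26×10^13 K⁴.
Q = 0.35 × 5.67×10⁻⁸ × 3.50×10^-5 × 2.26×10^13 = 15.7 W.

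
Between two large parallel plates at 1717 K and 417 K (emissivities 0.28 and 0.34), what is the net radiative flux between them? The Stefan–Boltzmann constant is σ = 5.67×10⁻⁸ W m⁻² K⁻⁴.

For two large parallel gray plates, q = σ(T₁⁴ − T₂⁴) / (1/ε₁ + 1/ε₂ − 1).
1/ε₁ + 1/ε₂ − 1 = 1/0.28 + 1/0.34 − 1 = 5.513.
T₁⁴ − T₂⁴ = 8.69×10^12 − 3.02×10^10 = 8.66×10^12 K⁴.
q = 5.67×10⁻⁸ × 8.66×10^12 / 5.513 = 89100 W/m².

q ≈ 89100 W/m²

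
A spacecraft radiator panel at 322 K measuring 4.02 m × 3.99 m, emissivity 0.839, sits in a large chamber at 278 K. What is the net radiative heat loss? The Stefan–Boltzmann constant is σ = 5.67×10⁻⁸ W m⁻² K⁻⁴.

Q ≈ 3650 W

A = 4.02 × 3.99 = 16.0 m².
Q = εσA(T⁴ − T_s⁴). T⁴ − T_s⁴ = (322)⁴ − (278)⁴ = 1.08×10^10 − 5.97×10^9 = 4.78×10^9 K⁴.
Q = 0.839 × 5.67×10⁻⁸ × 16.0 × 4.78×10^9 = 3650 W.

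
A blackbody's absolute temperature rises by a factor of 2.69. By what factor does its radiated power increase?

factor ≈ 52.4

P ∝ T⁴, so the power scales as (2.69)⁴ = 52.4.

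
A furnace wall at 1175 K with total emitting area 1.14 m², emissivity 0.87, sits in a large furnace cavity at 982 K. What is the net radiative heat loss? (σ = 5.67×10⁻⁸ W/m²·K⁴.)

Q = εσA(T⁴ − T_s⁴). T⁴ − T_s⁴ = (1175)⁴ − (982)⁴ = 1.91×10^12 − 9.30×10^11 = 9.76×10^11 K⁴.
Q = 0.87 × 5.67×10⁻⁸ × 1.14 × 9.76×10^11 = 54900 W.

Q ≈ 54900 W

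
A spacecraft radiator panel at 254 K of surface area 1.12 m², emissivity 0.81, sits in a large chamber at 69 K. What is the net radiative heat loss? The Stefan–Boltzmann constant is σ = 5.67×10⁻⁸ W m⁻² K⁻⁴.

Q = εσA(T⁴ − T_s⁴). T⁴ − T_s⁴ = (254)⁴ − (69)⁴ = 4.16×10^9 − 2.27×10^7 = 4.14×10^9 K⁴.
Q = 0.81 × 5.67×10⁻⁸ × 1.12 × 4.14×10^9 = 213 W.

Q ≈ 213 W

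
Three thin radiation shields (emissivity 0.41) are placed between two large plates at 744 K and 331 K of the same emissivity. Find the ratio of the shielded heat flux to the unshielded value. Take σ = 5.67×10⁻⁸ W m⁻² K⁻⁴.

With N identical shields there are N+1 = 4 gaps in series, each with the same radiative resistance, so the flux falls to 1/(N+1) of its unshielded value.

ratio ≈ 0.250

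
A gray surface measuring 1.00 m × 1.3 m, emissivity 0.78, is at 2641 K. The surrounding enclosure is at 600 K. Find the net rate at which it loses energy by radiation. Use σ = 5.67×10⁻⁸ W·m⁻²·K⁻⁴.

A = 1.00 × 1.3 = 1.30 m².
Q = εσA(T⁴ − T_s⁴). T⁴ − T_s⁴ = (2641)⁴ − (600)⁴ = 4.86×10^13 − 1.30×10^11 = 4.85×10^13 K⁴.
Q = 0.78 × 5.67×10⁻⁸ × 1.30 × 4.85×10^13 = 2.79×10^6 W.

Q ≈ 2.79×10^6 W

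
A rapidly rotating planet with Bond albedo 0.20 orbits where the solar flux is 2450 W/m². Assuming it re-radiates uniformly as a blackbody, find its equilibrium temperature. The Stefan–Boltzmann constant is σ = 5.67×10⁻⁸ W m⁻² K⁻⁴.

T ≈ 305 K

Power absorbed = (1−a)S·πR²; power emitted = 4πR²σT⁴. Equating and cancelling πR²:
T = ((1−a)S / 4σ)^(1/4) = (1960 / (4 × 5.67×10⁻⁸))^(1/4) = (8.64×10^9)^(1/4).
T = 305 K.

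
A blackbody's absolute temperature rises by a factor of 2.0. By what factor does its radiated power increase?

factor ≈ 16.0

P ∝ T⁴, so the power scales as (2.0)⁴ = 16.0.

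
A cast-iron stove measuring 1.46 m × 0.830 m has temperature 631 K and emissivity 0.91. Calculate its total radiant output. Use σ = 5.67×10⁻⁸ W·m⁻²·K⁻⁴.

P ≈ 9910 W

A = 1.46 × 0.830 = 1.21 m².
P = εσAT⁴ = 0.91 × 5.67×10⁻⁸ × 1.21 × (631)⁴ = 0.91 × 5.67×10⁻⁸ × 1.21 × 1.59×10^11.
P = 9910 W.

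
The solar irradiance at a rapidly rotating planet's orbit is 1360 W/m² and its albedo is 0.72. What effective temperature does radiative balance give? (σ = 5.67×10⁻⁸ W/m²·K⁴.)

T ≈ 202 K

Power absorbed = (1−a)S·πR²; power emitted = 4πR²σT⁴. Equating and cancelling πR²:
T = ((1−a)S / 4σ)^(1/4) = (381 / (4 × 5.67×10⁻⁸))^(1/4) = (1.68×10^9)^(1/4).
T = 202 K.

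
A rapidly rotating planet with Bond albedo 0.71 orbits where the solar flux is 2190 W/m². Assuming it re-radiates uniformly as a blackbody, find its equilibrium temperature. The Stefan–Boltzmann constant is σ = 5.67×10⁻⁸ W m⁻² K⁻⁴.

T ≈ 230 K

Power absorbed = (1−a)S·πR²; power emitted = 4πR²σT⁴. Equating and cancelling πR²:
T = ((1−a)S / 4σ)^(1/4) = (635 / (4 × 5.67×10⁻⁸))^(1/4) = (2.80×10^9)^(1/4).
T = 230 K.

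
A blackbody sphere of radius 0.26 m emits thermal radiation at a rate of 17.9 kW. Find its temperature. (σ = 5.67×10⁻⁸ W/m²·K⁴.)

T ≈ 781 K

A = 4πr² = 4π × (0.26)² = 0.849 m².
From P = σAT⁴, T = (P / σA)^(1/4) = (17900 / (5.67×10⁻⁸ × 0.849))^(1/4).
T = (3.72×10^11)^(1/4) = 781 K.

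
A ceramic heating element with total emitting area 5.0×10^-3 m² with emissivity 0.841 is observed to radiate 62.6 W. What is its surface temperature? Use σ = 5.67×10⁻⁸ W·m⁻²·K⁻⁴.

From P = εσAT⁴, T = (P / εσA)^(1/4) = (62.6 / (0.841 × 5.67×10⁻⁸ × 5.00×10^-3))^(1/4).
T = (2.63×10^11)^(1/4) = 716 K.

T ≈ 716 K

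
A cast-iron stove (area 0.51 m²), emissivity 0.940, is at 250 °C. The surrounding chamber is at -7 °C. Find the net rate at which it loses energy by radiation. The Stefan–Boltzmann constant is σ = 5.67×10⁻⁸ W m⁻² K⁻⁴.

Q ≈ 1900 W

Convert: 250 °C = 523 K; -7 °C = 266 K.
Q = εσA(T⁴ − T_s⁴). T⁴ − T_s⁴ = (523)⁴ − (266)⁴ = 7.48×10^10 − 5.01×10^9 = 6.98×10^10 K⁴.
Q = 0.940 × 5.67×10⁻⁸ × 0.510 × 6.98×10^10 = 1900 W.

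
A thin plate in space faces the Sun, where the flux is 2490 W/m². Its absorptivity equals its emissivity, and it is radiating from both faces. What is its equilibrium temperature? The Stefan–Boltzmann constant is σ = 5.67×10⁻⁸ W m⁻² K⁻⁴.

Absorbed flux αS = emitted flux 2εσT⁴ per unit area; with α = ε this gives T = (S/2σ)^(1/4).
T = (2490 / (2 × 5.67×10⁻⁸))^(1/4) = (2.20×10^10)^(1/4).
T = 385 K.

T ≈ 385 K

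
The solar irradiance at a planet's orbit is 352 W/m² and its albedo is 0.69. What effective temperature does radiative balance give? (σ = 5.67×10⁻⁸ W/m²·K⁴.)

T ≈ 148 K

Power absorbed = (1−a)S·πR²; power emitted = 4πR²σT⁴. Equating and cancelling πR²:
T = ((1−a)S / 4σ)^(1/4) = (109 / (4 × 5.67×10⁻⁸))^(1/4) = (4.81×10^8)^(1/4).
T = 148 K.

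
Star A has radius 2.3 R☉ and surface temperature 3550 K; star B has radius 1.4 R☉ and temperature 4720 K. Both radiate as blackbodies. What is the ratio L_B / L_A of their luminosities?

L = 4πR²σT⁴ ∝ R²T⁴, so L_B/L_A = (1.4/2.3)² × (4720/3550)⁴ = 0.371 × 3.13 = 1.16.

L_B/L_A ≈ 1.16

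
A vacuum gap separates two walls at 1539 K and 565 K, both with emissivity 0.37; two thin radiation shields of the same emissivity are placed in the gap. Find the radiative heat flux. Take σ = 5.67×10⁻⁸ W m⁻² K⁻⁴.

q ≈ 23600 W/m²

Each of the 3 gaps contributes resistance (2/ε − 1) = 2/0.37 − 1 = 4.405; total = 13.22.
q = σ(T₁⁴ − T₂⁴) / 13.22 = 5.67×10⁻⁸ × 5.51×10^12 / 13.22 = 23600 W/m².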